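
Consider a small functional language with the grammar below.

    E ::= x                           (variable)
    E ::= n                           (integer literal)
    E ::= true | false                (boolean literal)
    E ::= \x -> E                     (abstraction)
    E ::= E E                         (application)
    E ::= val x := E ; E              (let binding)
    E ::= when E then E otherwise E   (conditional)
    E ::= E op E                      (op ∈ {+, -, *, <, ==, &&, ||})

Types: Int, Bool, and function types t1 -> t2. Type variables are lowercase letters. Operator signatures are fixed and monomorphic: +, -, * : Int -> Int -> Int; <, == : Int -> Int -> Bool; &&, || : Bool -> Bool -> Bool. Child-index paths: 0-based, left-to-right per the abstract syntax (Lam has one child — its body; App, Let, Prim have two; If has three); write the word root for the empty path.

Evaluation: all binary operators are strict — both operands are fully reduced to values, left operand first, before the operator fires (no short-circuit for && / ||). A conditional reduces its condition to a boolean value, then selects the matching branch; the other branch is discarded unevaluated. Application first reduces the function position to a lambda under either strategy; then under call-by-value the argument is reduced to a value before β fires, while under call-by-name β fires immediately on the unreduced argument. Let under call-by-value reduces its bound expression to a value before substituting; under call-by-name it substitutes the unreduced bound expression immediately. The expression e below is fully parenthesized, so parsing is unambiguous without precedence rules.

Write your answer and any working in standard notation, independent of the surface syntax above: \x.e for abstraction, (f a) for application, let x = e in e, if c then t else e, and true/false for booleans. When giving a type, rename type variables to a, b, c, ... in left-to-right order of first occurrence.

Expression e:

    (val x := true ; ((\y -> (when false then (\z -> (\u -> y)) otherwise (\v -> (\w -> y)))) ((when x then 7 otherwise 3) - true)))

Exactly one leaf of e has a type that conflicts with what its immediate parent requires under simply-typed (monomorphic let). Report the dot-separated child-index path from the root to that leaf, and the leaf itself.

Trace:
let x : Bool
  unify Bool ~ Bool
y : a
\u._ : c -> a
\z._ : b -> c -> a
y : a
\w._ : e -> a
\v._ : d -> e -> a
  unify b -> c -> a ~ d -> e -> a
  unify b ~ d
  unify c -> a ~ e -> a
  unify c ~ e
  unify a ~ a
\y._ : a -> d -> e -> a
x : Bool
  unify Bool ~ Bool
  unify Int ~ Int
  unify Int ~ Int
  unify Bool ~ Int
  FAIL: mismatch Bool ~ Int

Answer: 1.1.1 : true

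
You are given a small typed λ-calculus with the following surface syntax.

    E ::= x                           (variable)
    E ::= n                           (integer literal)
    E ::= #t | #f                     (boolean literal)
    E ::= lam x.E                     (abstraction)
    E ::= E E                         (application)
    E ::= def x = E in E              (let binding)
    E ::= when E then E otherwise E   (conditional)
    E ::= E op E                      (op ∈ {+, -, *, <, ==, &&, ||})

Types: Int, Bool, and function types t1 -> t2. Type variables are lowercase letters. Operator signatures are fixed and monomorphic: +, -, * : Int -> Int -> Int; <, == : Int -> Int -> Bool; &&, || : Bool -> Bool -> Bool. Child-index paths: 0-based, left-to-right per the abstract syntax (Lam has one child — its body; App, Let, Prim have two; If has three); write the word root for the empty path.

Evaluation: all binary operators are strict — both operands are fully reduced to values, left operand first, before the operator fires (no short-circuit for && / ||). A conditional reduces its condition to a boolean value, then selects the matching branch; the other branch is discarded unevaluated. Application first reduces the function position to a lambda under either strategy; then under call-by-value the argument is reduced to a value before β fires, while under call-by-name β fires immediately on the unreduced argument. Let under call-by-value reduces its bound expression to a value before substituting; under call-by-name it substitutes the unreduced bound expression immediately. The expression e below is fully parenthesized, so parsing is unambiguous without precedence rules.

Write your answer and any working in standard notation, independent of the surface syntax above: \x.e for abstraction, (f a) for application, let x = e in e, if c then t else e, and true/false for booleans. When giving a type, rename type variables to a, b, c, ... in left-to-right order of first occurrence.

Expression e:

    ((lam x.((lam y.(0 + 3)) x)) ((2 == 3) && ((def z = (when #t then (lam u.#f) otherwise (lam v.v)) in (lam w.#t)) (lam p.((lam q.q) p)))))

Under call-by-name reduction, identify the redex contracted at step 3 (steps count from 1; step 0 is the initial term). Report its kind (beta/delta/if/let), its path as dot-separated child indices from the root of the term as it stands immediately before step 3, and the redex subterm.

Answer: delta at root : (0 + 3)

Derivation:
step 0: ((\x.((\y.(0 + 3)) x)) ((2 == 3) && ((let z = (if true then (\u.false) else (\v.v)) in (\w.true)) (\p.((\q.q) p)))))
step 1: [beta@root] ((\y.(0 + 3)) ((2 == 3) && ((let z = (if true then (\u.false) else (\v.v)) in (\w.true)) (\p.((\q.q) p)))))
step 2: [beta@root] (0 + 3)
step 3: [delta@root] 3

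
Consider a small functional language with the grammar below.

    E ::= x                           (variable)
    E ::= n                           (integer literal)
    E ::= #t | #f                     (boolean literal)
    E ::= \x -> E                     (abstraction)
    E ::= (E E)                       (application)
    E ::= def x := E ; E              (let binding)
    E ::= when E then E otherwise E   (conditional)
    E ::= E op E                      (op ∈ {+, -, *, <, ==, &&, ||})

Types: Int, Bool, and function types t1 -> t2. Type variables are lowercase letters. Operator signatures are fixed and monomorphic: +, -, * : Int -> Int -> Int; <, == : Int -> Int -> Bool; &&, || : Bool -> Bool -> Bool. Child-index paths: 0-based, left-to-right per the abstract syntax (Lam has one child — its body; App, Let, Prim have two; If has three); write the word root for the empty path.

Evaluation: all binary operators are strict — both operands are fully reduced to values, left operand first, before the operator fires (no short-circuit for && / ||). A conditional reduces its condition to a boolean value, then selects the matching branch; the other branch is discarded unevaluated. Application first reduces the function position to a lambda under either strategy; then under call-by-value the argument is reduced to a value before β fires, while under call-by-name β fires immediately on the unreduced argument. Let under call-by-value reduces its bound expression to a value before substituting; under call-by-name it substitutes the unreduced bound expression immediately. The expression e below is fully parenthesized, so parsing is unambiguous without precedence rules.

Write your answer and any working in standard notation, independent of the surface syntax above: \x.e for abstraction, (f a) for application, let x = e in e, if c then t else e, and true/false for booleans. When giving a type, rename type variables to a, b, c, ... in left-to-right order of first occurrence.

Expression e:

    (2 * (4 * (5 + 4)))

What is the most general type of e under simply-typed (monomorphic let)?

Answer: Int

Working:
  unify Int ~ Int
  unify Int ~ Int
  unify Int ~ Int
  unify Int ~ Int
  unify Int ~ Int
  unify Int ~ Int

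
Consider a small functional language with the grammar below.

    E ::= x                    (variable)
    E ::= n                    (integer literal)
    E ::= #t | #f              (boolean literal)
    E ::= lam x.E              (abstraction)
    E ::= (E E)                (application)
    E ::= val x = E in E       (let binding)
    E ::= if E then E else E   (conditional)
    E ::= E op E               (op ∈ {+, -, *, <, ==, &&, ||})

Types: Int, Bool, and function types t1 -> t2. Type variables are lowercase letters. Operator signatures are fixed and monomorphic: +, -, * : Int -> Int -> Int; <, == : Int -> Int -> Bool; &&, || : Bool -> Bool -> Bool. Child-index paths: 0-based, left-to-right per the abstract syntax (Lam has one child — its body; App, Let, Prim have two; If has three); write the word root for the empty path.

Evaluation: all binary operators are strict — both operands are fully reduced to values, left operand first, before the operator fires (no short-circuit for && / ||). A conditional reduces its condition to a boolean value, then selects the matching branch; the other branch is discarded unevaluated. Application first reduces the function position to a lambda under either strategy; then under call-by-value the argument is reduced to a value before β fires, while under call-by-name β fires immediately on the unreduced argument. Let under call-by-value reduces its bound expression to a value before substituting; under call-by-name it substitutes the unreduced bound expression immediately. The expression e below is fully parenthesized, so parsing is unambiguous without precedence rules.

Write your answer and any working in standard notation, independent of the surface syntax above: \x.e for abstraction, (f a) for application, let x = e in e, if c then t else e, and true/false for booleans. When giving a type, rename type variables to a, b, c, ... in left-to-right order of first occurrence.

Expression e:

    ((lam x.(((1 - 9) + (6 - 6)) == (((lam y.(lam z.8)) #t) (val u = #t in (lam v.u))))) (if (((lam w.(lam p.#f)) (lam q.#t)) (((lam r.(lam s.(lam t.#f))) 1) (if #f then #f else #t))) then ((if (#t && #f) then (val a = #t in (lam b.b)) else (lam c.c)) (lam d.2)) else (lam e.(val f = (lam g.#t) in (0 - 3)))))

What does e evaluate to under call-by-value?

Answer: false

Trace:
step 0: ((\x.(((1 - 9) + (6 - 6)) == (((\y.(\z.8)) true) (let u = true in (\v.u))))) (if (((\w.(\p.false)) (\q.true)) (((\r.(\s.(\t.false))) 1) (if false then false else true))) then ((if (true && false) then (let a = true in (\b.b)) else (\c.c)) (\d.2)) else (\e.(let f = (\g.true) in (0 - 3)))))
step 1: [beta@1.0.0] ((\x.(((1 - 9) + (6 - 6)) == (((\y.(\z.8)) true) (let u = true in (\v.u))))) (if ((\p.false) (((\r.(\s.(\t.false))) 1) (if false then false else true))) then ((if (true && false) then (let a = true in (\b.b)) else (\c.c)) (\d.2)) else (\e.(let f = (\g.true) in (0 - 3)))))
step 2: [beta@1.0.1.0] ((\x.(((1 - 9) + (6 - 6)) == (((\y.(\z.8)) true) (let u = true in (\v.u))))) (if ((\p.false) ((\s.(\t.false)) (if false then false else true))) then ((if (true && false) then (let a = true in (\b.b)) else (\c.c)) (\d.2)) else (\e.(let f = (\g.true) in (0 - 3)))))
step 3: [if@1.0.1.1] ((\x.(((1 - 9) + (6 - 6)) == (((\y.(\z.8)) true) (let u = true in (\v.u))))) (if ((\p.false) ((\s.(\t.false)) true)) then ((if (true && false) then (let a = true in (\b.b)) else (\c.c)) (\d.2)) else (\e.(let f = (\g.true) in (0 - 3)))))
step 4: [beta@1.0.1] ((\x.(((1 - 9) + (6 - 6)) == (((\y.(\z.8)) true) (let u = true in (\v.u))))) (if ((\p.false) (\t.false)) then ((if (true && false) then (let a = true in (\b.b)) else (\c.c)) (\d.2)) else (\e.(let f = (\g.true) in (0 - 3)))))
step 5: [beta@1.0] ((\x.(((1 - 9) + (6 - 6)) == (((\y.(\z.8)) true) (let u = true in (\v.u))))) (if false then ((if (true && false) then (let a = true in (\b.b)) else (\c.c)) (\d.2)) else (\e.(let f = (\g.true) in (0 - 3)))))
step 6: [if@1] ((\x.(((1 - 9) + (6 - 6)) == (((\y.(\z.8)) true) (let u = true in (\v.u))))) (\e.(let f = (\g.true) in (0 - 3))))
step 7: [beta@root] (((1 - 9) + (6 - 6)) == (((\y.(\z.8)) true) (let u = true in (\v.u))))
step 8: [delta@0.0] ((-8 + (6 - 6)) == (((\y.(\z.8)) true) (let u = true in (\v.u))))
step 9: [delta@0.1] ((-8 + 0) == (((\y.(\z.8)) true) (let u = true in (\v.u))))
step 10: [delta@0] (-8 == (((\y.(\z.8)) true) (let u = true in (\v.u))))
step 11: [beta@1.0] (-8 == ((\z.8) (let u = true in (\v.u))))
step 12: [let@1.1] (-8 == ((\z.8) (\v.true)))
step 13: [beta@1] (-8 == 8)
step 14: [delta@root] false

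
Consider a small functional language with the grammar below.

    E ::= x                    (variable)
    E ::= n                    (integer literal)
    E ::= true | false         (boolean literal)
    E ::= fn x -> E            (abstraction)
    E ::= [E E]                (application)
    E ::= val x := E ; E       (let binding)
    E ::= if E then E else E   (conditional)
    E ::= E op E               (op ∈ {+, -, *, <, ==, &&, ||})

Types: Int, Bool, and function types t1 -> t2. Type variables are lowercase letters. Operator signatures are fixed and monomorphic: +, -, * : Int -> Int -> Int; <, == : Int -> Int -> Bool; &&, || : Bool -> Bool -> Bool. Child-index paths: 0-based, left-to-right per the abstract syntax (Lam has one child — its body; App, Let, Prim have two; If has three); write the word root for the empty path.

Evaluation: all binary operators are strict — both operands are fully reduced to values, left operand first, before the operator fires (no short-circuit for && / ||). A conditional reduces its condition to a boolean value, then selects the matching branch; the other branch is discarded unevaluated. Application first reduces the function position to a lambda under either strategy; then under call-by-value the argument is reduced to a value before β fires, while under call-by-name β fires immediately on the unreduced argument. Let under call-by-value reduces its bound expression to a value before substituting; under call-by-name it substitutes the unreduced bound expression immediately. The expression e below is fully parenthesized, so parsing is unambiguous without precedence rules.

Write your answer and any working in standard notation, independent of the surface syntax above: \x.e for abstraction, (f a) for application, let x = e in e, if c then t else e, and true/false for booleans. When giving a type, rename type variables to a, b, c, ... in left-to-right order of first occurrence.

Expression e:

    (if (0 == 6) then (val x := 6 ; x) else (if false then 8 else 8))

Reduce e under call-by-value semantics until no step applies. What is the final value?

Answer: 8

Trace:
step 0: (if (0 == 6) then (let x = 6 in x) else (if false then 8 else 8))
step 1: [delta@0] (if false then (let x = 6 in x) else (if false then 8 else 8))
step 2: [if@root] (if false then 8 else 8)
step 3: [if@root] 8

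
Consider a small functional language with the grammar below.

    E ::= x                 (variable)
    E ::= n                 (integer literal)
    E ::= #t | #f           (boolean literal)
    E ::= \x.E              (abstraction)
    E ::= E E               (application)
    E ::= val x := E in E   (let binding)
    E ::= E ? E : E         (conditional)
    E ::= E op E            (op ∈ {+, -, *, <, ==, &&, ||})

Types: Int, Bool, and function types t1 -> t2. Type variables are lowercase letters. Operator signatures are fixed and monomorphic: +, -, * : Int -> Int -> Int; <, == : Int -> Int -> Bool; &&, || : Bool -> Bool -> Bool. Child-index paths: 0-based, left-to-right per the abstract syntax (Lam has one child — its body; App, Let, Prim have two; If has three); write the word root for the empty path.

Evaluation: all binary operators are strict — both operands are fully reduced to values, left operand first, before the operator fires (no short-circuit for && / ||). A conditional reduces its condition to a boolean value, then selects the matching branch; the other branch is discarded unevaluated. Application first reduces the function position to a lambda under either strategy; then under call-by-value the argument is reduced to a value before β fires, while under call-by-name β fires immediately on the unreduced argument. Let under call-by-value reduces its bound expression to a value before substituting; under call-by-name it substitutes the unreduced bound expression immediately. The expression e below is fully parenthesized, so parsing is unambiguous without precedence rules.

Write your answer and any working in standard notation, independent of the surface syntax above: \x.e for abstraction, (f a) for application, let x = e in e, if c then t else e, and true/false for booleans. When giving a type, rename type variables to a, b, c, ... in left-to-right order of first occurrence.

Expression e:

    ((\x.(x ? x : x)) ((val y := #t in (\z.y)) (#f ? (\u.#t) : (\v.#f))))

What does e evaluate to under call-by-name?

Answer: true

Trace:
step 0: ((\x.(if x then x else x)) ((let y = true in (\z.y)) (if false then (\u.true) else (\v.false))))
step 1: [beta@root] (if ((let y = true in (\z.y)) (if false then (\u.true) else (\v.false))) then ((let y = true in (\z.y)) (if false then (\u.true) else (\v.false))) else ((let y = true in (\z.y)) (if false then (\u.true) else (\v.false))))
step 2: [let@0.0] (if ((\z.true) (if false then (\u.true) else (\v.false))) then ((let y = true in (\z.y)) (if false then (\u.true) else (\v.false))) else ((let y = true in (\z.y)) (if false then (\u.true) else (\v.false))))
step 3: [beta@0] (if true then ((let y = true in (\z.y)) (if false then (\u.true) else (\v.false))) else ((let y = true in (\z.y)) (if false then (\u.true) else (\v.false))))
step 4: [if@root] ((let y = true in (\z.y)) (if false then (\u.true) else (\v.false)))
step 5: [let@0] ((\z.true) (if false then (\u.true) else (\v.false)))
step 6: [beta@root] true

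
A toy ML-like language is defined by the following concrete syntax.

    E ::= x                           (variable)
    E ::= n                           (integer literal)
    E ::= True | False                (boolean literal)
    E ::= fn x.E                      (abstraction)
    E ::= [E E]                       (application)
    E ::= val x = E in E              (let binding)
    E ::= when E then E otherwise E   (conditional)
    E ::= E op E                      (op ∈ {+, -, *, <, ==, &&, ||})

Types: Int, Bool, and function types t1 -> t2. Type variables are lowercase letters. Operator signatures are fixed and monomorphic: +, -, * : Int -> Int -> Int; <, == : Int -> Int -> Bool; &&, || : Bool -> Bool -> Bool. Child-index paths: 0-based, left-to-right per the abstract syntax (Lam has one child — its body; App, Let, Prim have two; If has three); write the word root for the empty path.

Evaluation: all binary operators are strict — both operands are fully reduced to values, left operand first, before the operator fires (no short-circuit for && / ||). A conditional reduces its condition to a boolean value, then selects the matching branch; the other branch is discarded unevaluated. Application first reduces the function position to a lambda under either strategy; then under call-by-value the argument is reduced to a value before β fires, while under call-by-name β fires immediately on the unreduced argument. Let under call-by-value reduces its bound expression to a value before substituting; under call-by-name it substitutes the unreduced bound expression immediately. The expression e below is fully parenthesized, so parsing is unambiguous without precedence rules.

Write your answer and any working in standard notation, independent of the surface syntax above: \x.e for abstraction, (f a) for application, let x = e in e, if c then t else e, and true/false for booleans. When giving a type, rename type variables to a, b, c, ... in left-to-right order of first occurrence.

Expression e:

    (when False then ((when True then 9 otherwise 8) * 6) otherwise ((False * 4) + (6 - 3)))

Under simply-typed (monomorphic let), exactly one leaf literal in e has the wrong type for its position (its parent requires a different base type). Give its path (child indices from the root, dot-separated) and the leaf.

Derivation:
  unify Bool ~ Bool
  unify Bool ~ Bool
  unify Int ~ Int
  unify Int ~ Int
  unify Int ~ Int
  unify Bool ~ Int
  FAIL: mismatch Bool ~ Int

Answer: 2.0.0 : false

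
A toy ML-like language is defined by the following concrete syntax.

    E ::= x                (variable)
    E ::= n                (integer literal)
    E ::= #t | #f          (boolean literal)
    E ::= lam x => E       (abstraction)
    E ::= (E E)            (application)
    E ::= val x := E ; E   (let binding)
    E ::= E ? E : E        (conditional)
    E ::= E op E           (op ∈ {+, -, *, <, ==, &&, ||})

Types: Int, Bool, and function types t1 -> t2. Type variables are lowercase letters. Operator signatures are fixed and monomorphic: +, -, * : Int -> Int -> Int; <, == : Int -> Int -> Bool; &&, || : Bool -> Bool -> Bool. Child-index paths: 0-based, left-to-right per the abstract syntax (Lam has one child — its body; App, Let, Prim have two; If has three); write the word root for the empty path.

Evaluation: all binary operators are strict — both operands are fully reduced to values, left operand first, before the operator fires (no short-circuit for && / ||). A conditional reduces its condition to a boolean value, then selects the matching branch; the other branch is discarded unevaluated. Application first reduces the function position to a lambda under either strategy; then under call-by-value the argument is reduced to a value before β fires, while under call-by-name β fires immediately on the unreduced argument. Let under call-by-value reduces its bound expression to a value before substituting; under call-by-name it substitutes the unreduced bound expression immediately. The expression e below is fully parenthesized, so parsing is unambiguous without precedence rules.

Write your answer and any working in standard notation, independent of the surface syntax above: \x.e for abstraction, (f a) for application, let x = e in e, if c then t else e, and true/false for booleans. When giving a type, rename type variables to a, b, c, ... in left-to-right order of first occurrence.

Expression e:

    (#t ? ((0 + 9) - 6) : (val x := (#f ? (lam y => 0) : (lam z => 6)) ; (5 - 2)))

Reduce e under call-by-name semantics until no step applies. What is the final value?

Answer: 3

Derivation:
step 0: (if true then ((0 + 9) - 6) else (let x = (if false then (\y.0) else (\z.6)) in (5 - 2)))
step 1: [if@root] ((0 + 9) - 6)
step 2: [delta@0] (9 - 6)
step 3: [delta@root] 3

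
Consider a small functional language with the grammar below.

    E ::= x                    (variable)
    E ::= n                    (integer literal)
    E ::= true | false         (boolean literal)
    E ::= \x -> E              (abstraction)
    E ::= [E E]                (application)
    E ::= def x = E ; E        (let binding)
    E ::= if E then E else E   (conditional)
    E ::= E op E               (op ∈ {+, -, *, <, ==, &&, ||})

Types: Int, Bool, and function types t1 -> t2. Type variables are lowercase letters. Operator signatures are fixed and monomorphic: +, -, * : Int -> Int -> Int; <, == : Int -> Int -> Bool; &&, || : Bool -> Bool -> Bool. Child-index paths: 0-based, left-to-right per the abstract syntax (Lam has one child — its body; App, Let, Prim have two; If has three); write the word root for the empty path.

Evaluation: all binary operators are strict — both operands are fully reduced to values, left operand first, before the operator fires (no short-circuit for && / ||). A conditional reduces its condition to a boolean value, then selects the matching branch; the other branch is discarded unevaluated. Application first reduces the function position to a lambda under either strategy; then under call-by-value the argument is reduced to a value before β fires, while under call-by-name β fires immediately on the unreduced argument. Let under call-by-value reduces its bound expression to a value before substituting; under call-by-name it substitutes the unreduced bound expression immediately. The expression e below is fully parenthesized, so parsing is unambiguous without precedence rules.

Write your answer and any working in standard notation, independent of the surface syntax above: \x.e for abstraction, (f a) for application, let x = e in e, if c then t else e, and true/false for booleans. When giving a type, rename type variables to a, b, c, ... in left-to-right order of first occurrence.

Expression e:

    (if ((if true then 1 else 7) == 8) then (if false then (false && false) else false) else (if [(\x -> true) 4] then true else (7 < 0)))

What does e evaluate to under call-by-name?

Working:
step 0: (if ((if true then 1 else 7) == 8) then (if false then (false && false) else false) else (if ((\x.true) 4) then true else (7 < 0)))
step 1: [if@0.0] (if (1 == 8) then (if false then (false && false) else false) else (if ((\x.true) 4) then true else (7 < 0)))
step 2: [delta@0] (if false then (if false then (false && false) else false) else (if ((\x.true) 4) then true else (7 < 0)))
step 3: [if@root] (if ((\x.true) 4) then true else (7 < 0))
step 4: [beta@0] (if true then true else (7 < 0))
step 5: [if@root] true

Answer: true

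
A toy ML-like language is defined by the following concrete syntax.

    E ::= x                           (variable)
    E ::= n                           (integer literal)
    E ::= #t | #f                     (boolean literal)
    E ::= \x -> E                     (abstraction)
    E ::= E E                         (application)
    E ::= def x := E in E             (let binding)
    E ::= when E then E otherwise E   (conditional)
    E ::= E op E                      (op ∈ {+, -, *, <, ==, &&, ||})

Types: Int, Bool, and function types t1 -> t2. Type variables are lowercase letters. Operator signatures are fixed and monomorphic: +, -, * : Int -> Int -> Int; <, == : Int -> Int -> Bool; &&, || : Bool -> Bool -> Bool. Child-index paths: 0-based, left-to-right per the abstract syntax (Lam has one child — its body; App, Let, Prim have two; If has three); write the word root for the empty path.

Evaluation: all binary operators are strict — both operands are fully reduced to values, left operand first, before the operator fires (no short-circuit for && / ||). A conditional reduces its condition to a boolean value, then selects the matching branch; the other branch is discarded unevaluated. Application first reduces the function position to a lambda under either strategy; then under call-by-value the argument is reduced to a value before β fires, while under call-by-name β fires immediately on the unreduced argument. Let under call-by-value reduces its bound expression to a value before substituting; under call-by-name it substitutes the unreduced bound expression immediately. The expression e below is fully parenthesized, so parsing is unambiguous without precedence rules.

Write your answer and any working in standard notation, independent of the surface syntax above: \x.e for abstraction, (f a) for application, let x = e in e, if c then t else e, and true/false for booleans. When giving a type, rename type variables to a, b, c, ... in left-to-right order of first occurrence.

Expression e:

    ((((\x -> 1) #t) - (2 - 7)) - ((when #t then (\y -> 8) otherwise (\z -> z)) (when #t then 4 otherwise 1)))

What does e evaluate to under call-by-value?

Answer: -2

Working:
step 0: ((((\x.1) true) - (2 - 7)) - ((if true then (\y.8) else (\z.z)) (if true then 4 else 1)))
step 1: [beta@0.0] ((1 - (2 - 7)) - ((if true then (\y.8) else (\z.z)) (if true then 4 else 1)))
step 2: [delta@0.1] ((1 - -5) - ((if true then (\y.8) else (\z.z)) (if true then 4 else 1)))
step 3: [delta@0] (6 - ((if true then (\y.8) else (\z.z)) (if true then 4 else 1)))
step 4: [if@1.0] (6 - ((\y.8) (if true then 4 else 1)))
step 5: [if@1.1] (6 - ((\y.8) 4))
step 6: [beta@1] (6 - 8)
step 7: [delta@root] -2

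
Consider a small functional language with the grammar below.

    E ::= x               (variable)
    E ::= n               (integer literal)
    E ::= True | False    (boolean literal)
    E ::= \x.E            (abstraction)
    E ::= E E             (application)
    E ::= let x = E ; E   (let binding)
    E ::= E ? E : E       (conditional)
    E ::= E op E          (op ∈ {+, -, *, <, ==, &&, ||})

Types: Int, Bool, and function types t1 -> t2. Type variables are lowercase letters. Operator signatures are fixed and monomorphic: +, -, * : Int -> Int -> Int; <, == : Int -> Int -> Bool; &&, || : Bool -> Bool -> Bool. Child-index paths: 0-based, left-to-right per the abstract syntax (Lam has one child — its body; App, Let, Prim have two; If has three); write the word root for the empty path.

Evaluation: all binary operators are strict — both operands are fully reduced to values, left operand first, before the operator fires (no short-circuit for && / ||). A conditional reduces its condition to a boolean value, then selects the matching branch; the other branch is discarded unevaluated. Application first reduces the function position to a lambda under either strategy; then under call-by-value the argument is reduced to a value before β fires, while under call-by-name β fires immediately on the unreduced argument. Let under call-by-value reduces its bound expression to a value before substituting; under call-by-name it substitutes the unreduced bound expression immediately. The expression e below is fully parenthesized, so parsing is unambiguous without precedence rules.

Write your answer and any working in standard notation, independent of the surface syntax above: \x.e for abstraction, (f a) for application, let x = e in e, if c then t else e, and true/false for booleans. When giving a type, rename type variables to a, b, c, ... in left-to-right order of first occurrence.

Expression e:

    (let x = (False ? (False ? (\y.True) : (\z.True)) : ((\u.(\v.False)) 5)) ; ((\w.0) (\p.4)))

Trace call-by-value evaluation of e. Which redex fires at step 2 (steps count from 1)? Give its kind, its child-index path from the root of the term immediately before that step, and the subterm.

Derivation:
step 0: (let x = (if false then (if false then (\y.true) else (\z.true)) else ((\u.(\v.false)) 5)) in ((\w.0) (\p.4)))
step 1: [if@0] (let x = ((\u.(\v.false)) 5) in ((\w.0) (\p.4)))
step 2: [beta@0] (let x = (\v.false) in ((\w.0) (\p.4)))

Answer: beta at 0 : ((\u.(\v.false)) 5)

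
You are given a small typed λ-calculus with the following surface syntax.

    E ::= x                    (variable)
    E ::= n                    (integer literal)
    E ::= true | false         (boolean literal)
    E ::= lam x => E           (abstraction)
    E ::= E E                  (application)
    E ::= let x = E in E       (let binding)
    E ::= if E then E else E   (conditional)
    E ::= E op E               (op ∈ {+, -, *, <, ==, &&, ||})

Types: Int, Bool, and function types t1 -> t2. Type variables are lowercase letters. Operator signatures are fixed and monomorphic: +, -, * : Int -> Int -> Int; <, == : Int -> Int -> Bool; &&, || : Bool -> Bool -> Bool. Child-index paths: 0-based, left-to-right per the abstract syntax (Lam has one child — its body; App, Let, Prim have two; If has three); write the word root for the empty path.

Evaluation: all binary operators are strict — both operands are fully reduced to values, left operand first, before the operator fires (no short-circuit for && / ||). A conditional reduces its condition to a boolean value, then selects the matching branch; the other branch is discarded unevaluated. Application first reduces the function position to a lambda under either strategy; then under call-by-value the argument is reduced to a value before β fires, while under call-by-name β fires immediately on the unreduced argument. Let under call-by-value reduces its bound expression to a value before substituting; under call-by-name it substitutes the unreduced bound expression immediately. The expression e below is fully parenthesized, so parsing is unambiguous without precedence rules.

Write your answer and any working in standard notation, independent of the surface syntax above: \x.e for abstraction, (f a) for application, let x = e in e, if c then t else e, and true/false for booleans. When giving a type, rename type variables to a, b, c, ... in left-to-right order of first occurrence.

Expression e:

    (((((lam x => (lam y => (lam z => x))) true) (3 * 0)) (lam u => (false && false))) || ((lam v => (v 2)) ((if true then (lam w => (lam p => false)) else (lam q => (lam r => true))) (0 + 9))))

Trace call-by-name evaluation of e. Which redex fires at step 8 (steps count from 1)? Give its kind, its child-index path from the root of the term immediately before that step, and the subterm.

Derivation:
step 0: (((((\x.(\y.(\z.x))) true) (3 * 0)) (\u.(false && false))) || ((\v.(v 2)) ((if true then (\w.(\p.false)) else (\q.(\r.true))) (0 + 9))))
step 1: [beta@0.0.0] ((((\y.(\z.true)) (3 * 0)) (\u.(false && false))) || ((\v.(v 2)) ((if true then (\w.(\p.false)) else (\q.(\r.true))) (0 + 9))))
step 2: [beta@0.0] (((\z.true) (\u.(false && false))) || ((\v.(v 2)) ((if true then (\w.(\p.false)) else (\q.(\r.true))) (0 + 9))))
step 3: [beta@0] (true || ((\v.(v 2)) ((if true then (\w.(\p.false)) else (\q.(\r.true))) (0 + 9))))
step 4: [beta@1] (true || (((if true then (\w.(\p.false)) else (\q.(\r.true))) (0 + 9)) 2))
step 5: [if@1.0.0] (true || (((\w.(\p.false)) (0 + 9)) 2))
step 6: [beta@1.0] (true || ((\p.false) 2))
step 7: [beta@1] (true || false)
step 8: [delta@root] true

Answer: delta at root : (true || false)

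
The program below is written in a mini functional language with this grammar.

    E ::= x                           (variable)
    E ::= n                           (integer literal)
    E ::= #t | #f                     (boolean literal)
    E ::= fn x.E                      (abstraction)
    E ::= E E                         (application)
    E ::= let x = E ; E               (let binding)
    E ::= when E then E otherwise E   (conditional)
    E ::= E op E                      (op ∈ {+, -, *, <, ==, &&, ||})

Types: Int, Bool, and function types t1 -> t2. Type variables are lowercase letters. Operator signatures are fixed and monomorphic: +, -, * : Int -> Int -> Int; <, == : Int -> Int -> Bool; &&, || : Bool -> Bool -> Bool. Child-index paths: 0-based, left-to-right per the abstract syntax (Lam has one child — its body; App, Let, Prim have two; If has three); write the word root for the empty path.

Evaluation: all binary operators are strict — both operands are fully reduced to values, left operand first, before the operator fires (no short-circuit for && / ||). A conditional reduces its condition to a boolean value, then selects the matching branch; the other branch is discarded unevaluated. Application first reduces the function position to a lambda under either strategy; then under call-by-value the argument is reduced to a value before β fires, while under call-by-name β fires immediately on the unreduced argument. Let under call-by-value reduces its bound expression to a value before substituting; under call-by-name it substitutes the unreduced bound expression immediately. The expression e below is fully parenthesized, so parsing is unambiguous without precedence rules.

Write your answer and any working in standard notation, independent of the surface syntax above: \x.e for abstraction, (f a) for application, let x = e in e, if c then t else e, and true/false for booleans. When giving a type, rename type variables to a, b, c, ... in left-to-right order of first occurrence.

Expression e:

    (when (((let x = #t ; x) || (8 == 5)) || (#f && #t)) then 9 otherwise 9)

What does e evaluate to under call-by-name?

Answer: 9

Trace:
step 0: (if (((let x = true in x) || (8 == 5)) || (false && true)) then 9 else 9)
step 1: [let@0.0.0] (if ((true || (8 == 5)) || (false && true)) then 9 else 9)
step 2: [delta@0.0.1] (if ((true || false) || (false && true)) then 9 else 9)
step 3: [delta@0.0] (if (true || (false && true)) then 9 else 9)
step 4: [delta@0.1] (if (true || false) then 9 else 9)
step 5: [delta@0] (if true then 9 else 9)
step 6: [if@root] 9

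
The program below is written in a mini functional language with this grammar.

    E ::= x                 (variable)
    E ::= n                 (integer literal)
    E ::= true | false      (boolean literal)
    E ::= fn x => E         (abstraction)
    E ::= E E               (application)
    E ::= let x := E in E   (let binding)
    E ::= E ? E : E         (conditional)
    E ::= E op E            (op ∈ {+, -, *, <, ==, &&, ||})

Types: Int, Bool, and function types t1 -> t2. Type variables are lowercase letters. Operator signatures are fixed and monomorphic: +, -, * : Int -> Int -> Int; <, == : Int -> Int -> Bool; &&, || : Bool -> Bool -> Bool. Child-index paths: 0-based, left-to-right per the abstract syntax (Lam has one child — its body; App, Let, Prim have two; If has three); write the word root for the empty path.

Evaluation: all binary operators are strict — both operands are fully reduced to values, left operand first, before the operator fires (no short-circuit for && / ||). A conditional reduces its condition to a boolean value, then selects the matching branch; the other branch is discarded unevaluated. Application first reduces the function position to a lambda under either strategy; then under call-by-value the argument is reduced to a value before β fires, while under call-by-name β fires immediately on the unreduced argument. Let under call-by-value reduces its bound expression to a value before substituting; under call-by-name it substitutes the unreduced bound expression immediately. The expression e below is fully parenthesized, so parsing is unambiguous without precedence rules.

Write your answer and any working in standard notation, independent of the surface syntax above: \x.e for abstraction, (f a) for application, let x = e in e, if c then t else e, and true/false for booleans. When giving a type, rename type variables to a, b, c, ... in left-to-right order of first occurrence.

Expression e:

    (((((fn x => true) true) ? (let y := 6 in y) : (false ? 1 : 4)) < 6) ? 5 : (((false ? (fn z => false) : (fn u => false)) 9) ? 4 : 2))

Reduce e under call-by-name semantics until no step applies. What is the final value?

Answer: 2

Derivation:
step 0: (if ((if ((\x.true) true) then (let y = 6 in y) else (if false then 1 else 4)) < 6) then 5 else (if ((if false then (\z.false) else (\u.false)) 9) then 4 else 2))
step 1: [beta@0.0.0] (if ((if true then (let y = 6 in y) else (if false then 1 else 4)) < 6) then 5 else (if ((if false then (\z.false) else (\u.false)) 9) then 4 else 2))
step 2: [if@0.0] (if ((let y = 6 in y) < 6) then 5 else (if ((if false then (\z.false) else (\u.false)) 9) then 4 else 2))
step 3: [let@0.0] (if (6 < 6) then 5 else (if ((if false then (\z.false) else (\u.false)) 9) then 4 else 2))
step 4: [delta@0] (if false then 5 else (if ((if false then (\z.false) else (\u.false)) 9) then 4 else 2))
step 5: [if@root] (if ((if false then (\z.false) else (\u.false)) 9) then 4 else 2)
step 6: [if@0.0] (if ((\u.false) 9) then 4 else 2)
step 7: [beta@0] (if false then 4 else 2)
step 8: [if@root] 2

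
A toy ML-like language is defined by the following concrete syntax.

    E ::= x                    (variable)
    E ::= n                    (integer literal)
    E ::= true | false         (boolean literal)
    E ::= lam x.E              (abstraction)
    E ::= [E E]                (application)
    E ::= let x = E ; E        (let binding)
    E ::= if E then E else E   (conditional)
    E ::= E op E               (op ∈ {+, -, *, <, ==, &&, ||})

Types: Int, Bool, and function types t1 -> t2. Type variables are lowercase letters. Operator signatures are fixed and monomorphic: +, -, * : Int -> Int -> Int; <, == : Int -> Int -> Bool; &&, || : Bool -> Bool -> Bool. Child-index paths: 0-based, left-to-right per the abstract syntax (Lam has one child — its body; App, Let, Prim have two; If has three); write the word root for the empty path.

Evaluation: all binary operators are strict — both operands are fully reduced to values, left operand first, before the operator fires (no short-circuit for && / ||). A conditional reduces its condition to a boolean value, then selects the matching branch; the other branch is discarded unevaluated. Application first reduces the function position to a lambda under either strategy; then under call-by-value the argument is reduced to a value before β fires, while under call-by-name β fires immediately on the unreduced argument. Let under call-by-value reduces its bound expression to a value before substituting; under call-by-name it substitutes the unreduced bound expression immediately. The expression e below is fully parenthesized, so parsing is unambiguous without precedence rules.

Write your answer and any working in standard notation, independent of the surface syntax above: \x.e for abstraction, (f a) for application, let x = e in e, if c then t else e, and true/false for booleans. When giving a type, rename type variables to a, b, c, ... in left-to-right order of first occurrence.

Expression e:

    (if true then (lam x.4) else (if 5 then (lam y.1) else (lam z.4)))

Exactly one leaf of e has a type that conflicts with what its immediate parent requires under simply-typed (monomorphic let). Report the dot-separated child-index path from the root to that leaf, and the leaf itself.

Answer: 2.0 : 5

Working:
  unify Bool ~ Bool
\x._ : a -> Int
  unify Int ~ Bool
  FAIL: mismatch Int ~ Bool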